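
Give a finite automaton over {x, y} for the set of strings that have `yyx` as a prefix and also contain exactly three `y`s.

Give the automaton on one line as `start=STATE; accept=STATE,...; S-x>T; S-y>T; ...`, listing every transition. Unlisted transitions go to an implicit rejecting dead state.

start=S0; accept=S5; S0-x>S1; S0-y>S2; S1-x>S1; S1-y>S1; S2-x>S1; S2-y>S3; S3-x>S4; S3-y>S1; S4-x>S4; S4-y>S5; S5-x>S5; S5-y>S1

Run two small machines in parallel and take their product. The first has 5 states tracking whether the input so far still matches the prefix `yyx`; the second has 5 states tracking the count of `y`s, saturating at 4. A product state is a pair (one from each), accepting exactly when both do. Equivalent product states are then merged.
A 6-state machine:
        x   y  
>  S0   S1  S2 
   S1   S1  S1 
   S2   S1  S3 
   S3   S4  S1 
   S4   S4  S5 
 * S5   S5  S1 
(> = start, * = accepting)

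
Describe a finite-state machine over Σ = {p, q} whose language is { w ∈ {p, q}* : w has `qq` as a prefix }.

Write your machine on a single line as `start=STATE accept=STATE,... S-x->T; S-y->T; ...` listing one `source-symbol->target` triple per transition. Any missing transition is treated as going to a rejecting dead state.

Walk along `qq` while the input agrees: from s0 take `q` to s1, and so on. Any deviation drops to the rejecting sink s3. Once s2 is reached the prefix is confirmed and every continuation is accepted.
With 4 states:
        p   q  
>  s0   s3  s1 
   s1   s3  s2 
 * s2   s2  s2 
   s3   s3  s3 
(> = start, * = accepting)

start=s0; accept=s2; s0-p->s3; s0-q->s1; s1-p->s3; s1-q->s2; s2-p->s2; s2-q->s2; s3-p->s3; s3-q->s3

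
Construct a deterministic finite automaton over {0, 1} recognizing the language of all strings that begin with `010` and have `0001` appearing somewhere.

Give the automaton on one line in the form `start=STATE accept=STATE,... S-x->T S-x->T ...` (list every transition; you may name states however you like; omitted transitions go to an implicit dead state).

start=A accept=I A-0->B A-1->C B-0->C B-1->D C-0->C C-1->C D-0->E D-1->C E-0->F E-1->G F-0->H F-1->G G-0->E G-1->G H-0->H H-1->I I-0->I I-1->I

Handle the two conditions separately and then intersect. The first has 5 states tracking whether the input so far still matches the prefix `010`; the second has 5 states tracking whether and how much of `0001` has been seen. A product state is a pair (one from each), accepting exactly when both do. Equivalent product states are then merged.
       0  1 
>  A   B  C 
   B   C  D 
   C   C  C 
   D   E  C 
   E   F  G 
   F   H  G 
   G   E  G 
   H   H  I 
 * I   I  I 
(> = start, * = accepting)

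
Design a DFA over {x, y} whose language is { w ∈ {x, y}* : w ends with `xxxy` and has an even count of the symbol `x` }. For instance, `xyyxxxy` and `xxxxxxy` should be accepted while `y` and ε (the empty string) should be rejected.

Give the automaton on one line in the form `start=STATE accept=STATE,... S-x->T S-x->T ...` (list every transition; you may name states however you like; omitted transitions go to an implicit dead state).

Build one automaton per condition and run them in lockstep. One (5 states) tracks how much of the suffix `xxxy` has currently been matched; the other (2 states) tracks the count of `x`s modulo 2. Each combined state is a pair, one component from each; accept when both components accept. After merging equivalent states the machine shrinks.
        x   y  
>  S0   S1  S0 
   S1   S2  S1 
   S2   S3  S0 
   S3   S4  S1 
   S4   S3  S5 
 * S5   S1  S0 
(> = start, * = accepting)

start=S0 accept=S5 S0-x->S1 S0-y->S0 S1-x->S2 S1-y->S1 S2-x->S3 S2-y->S0 S3-x->S4 S3-y->S1 S4-x->S3 S4-y->S5 S5-x->S1 S5-y->S0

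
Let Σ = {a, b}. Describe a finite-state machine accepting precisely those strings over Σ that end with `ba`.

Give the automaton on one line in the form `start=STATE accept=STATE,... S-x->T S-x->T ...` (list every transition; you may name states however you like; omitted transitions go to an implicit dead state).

start=s0 accept=s2 s0-a->s0 s0-b->s1 s1-a->s2 s1-b->s1 s2-a->s0 s2-b->s1

Let each state record the length of the longest suffix of the input read so far that is also a prefix of `ba`. s1 means the last symbol is `b`; s2 means the last 2 symbols are `ba`. Accept only at s2, where the string currently ends in `ba`.
With 3 states:
        a   b  
>  s0   s0  s1 
   s1   s2  s1 
 * s2   s0  s1 
(> = start, * = accepting)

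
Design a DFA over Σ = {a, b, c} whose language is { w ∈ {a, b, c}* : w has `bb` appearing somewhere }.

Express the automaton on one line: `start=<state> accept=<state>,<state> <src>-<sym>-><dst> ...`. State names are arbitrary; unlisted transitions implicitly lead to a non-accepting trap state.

start=q0 accept=q2 q0-a->q0 q0-b->q1 q0-c->q0 q1-a->q0 q1-b->q2 q1-c->q0 q2-a->q2 q2-b->q2 q2-c->q2

Track how much of `bb` has been matched so far: state q0 is no progress, q2 is the absorbing accept state reached once `bb` has occurred. Intermediate states record partial matches; on a mismatch, fall back to the longest reusable overlap.
3 states suffice.
        a   b   c  
>  q0   q0  q1  q0 
   q1   q0  q2  q0 
 * q2   q2  q2  q2 
(> = start, * = accepting)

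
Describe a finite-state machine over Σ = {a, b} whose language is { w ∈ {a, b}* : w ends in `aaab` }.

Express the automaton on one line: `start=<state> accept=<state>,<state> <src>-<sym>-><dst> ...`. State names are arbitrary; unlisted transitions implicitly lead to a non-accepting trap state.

Remember how much of `aaab` the current input suffix matches. State q0 means no match yet; q1 means the last symbol is `a`; q2 means the last 2 symbols are `aa`; q3 means the last 3 symbols are `aaa`; q4 means the last 4 symbols are `aaab`. Only q4 accepts. On a mismatch, fall back to the longest proper suffix that is still a prefix of `aaab`.
5 states suffice.
        a   b  
>  q0   q1  q0 
   q1   q2  q0 
   q2   q3  q0 
   q3   q3  q4 
 * q4   q1  q0 
(> = start, * = accepting)

start=q0 accept=q4 q0-a->q1 q0-b->q0 q1-a->q2 q1-b->q0 q2-a->q3 q2-b->q0 q3-a->q3 q3-b->q4 q4-a->q1 q4-b->q0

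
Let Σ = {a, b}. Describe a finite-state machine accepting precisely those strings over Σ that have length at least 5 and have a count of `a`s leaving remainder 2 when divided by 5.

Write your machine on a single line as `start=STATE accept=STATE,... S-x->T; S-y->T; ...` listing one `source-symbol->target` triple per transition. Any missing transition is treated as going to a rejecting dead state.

Build one automaton per condition and run them in lockstep. One (7 states) tracks the input length, saturating at 6; the other (5 states) tracks the count of `a`s modulo 5. Each combined state is a pair, one component from each; accept when both components accept. Equivalent product states are then merged.
A 14-state machine:
          a    b  
>  S0     S1   S2 
   S1     S3   S4 
   S2     S4   S5 
   S3     S6   S7 
   S4     S7   S8 
   S5     S8   S9 
   S6    S10   S6 
   S7     S6  S11 
   S8    S11  S12 
   S9    S12   S9 
   S10    S9  S10 
   S11    S6  S13 
   S12   S13  S12 
 * S13    S6  S13 
(> = start, * = accepting)

start=S0; accept=S13; S0-a->S1; S0-b->S2; S1-a->S3; S1-b->S4; S2-a->S4; S2-b->S5; S3-a->S6; S3-b->S7; S4-a->S7; S4-b->S8; S5-a->S8; S5-b->S9; S6-a->S10; S6-b->S6; S7-a->S6; S7-b->S11; S8-a->S11; S8-b->S12; S9-a->S12; S9-b->S9; S10-a->S9; S10-b->S10; S11-a->S6; S11-b->S13; S12-a->S13; S12-b->S12; S13-a->S6; S13-b->S13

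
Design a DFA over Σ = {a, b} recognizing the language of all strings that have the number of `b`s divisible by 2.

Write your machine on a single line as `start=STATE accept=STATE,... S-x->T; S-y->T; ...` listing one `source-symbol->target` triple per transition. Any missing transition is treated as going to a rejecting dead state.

start=q0; accept=q0; q0-a->q0; q0-b->q1; q1-a->q1; q1-b->q0

The only thing that matters is how many `b`s have appeared, reduced mod 2. Use one state per residue: q0 for 0, …, q1 for 1. Reading `b` moves to the next residue; anything else stays put. q0 is accepting.
        a   b  
>* q0   q0  q1 
   q1   q1  q0 
(> = start, * = accepting)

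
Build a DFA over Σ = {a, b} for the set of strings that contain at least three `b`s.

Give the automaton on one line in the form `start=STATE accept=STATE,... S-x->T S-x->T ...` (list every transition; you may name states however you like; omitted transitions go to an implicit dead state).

start=q0 accept=q3,q4 q0-a->q0 q0-b->q1 q1-a->q1 q1-b->q2 q2-a->q2 q2-b->q3 q3-a->q3 q3-b->q4 q4-a->q4 q4-b->q4

Count `b`s, saturating at 4: states q0 through q3 mean 0 through 3 `b`s seen; q4 means more than 3. Each `b` increments (capped at q4); other symbols loop. Accept from {q3, q4}.
With 5 states:
        a   b  
>  q0   q0  q1 
   q1   q1  q2 
   q2   q2  q3 
 * q3   q3  q4 
 * q4   q4  q4 
(> = start, * = accepting)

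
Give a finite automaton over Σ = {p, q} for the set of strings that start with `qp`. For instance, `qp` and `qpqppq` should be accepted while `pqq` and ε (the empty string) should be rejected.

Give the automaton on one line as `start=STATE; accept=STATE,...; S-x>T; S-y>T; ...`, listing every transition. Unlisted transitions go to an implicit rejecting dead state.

Walk along `qp` while the input agrees: from S0 take `q` to S1, and so on. Any deviation drops to the rejecting sink S3. Once S2 is reached the prefix is confirmed and every continuation is accepted.
        p   q  
>  S0   S3  S1 
   S1   S2  S3 
 * S2   S2  S2 
   S3   S3  S3 
(> = start, * = accepting)

start=S0; accept=S2; S0-p>S3; S0-q>S1; S1-p>S2; S1-q>S3; S2-p>S2; S2-q>S2; S3-p>S3; S3-q>S3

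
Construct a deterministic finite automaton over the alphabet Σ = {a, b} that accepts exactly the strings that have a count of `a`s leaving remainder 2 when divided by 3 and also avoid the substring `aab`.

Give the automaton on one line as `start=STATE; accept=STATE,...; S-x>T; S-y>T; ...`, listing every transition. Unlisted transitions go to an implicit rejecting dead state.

start=q0; accept=q2,q6,q8; q0-a>q1; q0-b>q0; q1-a>q2; q1-b>q3; q2-a>q4; q2-b>q5; q3-a>q6; q3-b>q3; q4-a>q7; q4-b>q5; q5-a>q5; q5-b>q5; q6-a>q4; q6-b>q8; q7-a>q2; q7-b>q5; q8-a>q9; q8-b>q8; q9-a>q7; q9-b>q0

Build one automaton per condition and run them in lockstep. The first has 3 states tracking the count of `a`s modulo 3; the second has 4 states tracking partial matches of the forbidden pattern `aab`. A product state is a pair (one from each), accepting exactly when both do. After merging equivalent states the machine shrinks.
With 10 states:
        a   b  
>  q0   q1  q0 
   q1   q2  q3 
 * q2   q4  q5 
   q3   q6  q3 
   q4   q7  q5 
   q5   q5  q5 
 * q6   q4  q8 
   q7   q2  q5 
 * q8   q9  q8 
   q9   q7  q0 
(> = start, * = accepting)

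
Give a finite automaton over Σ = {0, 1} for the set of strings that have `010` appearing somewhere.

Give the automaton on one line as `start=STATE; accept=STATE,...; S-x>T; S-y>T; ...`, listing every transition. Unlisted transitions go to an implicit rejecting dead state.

start=s0; accept=s3; s0-0>s1; s0-1>s0; s1-0>s1; s1-1>s2; s2-0>s3; s2-1>s0; s3-0>s3; s3-1>s3

States s0..s2 record the length of the longest prefix of `010` that matches the current input suffix. Reaching s3 means `010` has been seen, and we stay there forever. Accept from s3.
With 4 states:
        0   1  
>  s0   s1  s0 
   s1   s1  s2 
   s2   s3  s0 
 * s3   s3  s3 
(> = start, * = accepting)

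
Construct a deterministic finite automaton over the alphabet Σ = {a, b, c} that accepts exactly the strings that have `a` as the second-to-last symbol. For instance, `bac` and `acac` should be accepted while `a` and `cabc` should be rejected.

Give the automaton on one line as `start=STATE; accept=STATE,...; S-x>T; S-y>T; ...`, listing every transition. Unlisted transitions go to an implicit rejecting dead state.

start=q0; accept=q4,q5,q6; q0-a>q1; q0-b>q2; q0-c>q3; q1-a>q4; q1-b>q5; q1-c>q6; q2-a>q7; q2-b>q8; q2-c>q9; q3-a>q10; q3-b>q11; q3-c>q12; q4-a>q4; q4-b>q5; q4-c>q6; q5-a>q7; q5-b>q8; q5-c>q9; q6-a>q10; q6-b>q11; q6-c>q12; q7-a>q4; q7-b>q5; q7-c>q6; q8-a>q7; q8-b>q8; q8-c>q9; q9-a>q10; q9-b>q11; q9-c>q12; q10-a>q4; q10-b>q5; q10-c>q6; q11-a>q7; q11-b>q8; q11-c>q9; q12-a>q10; q12-b>q11; q12-c>q12

Because acceptance depends on a position counted from the end, the machine has to buffer the most recent 2 symbols. Make each state the string of the last up-to-2 symbols read; on input `x` shift the window left and append `x`. Accept when the buffered window has length 2 and begins with `a`.
With 13 states:
          a    b    c  
>  q0     q1   q2   q3 
   q1     q4   q5   q6 
   q2     q7   q8   q9 
   q3    q10  q11  q12 
 * q4     q4   q5   q6 
 * q5     q7   q8   q9 
 * q6    q10  q11  q12 
   q7     q4   q5   q6 
   q8     q7   q8   q9 
   q9    q10  q11  q12 
   q10    q4   q5   q6 
   q11    q7   q8   q9 
   q12   q10  q11  q12 
(> = start, * = accepting)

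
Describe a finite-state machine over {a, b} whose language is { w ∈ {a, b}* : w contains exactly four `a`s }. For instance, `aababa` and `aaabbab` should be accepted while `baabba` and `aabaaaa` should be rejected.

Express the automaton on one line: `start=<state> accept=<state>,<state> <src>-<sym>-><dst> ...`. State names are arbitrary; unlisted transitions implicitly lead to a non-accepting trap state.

start=S0 accept=S4 S0-a->S1 S0-b->S0 S1-a->S2 S1-b->S1 S2-a->S3 S2-b->S2 S3-a->S4 S3-b->S3 S4-a->S5 S4-b->S4 S5-a->S5 S5-b->S5

Count `a`s, saturating at 5: states S0 through S4 mean 0 through 4 `a`s seen; S5 means more than 4. Each `a` increments (capped at S5); other symbols loop. Accept from {S4}.
        a   b  
>  S0   S1  S0 
   S1   S2  S1 
   S2   S3  S2 
   S3   S4  S3 
 * S4   S5  S4 
   S5   S5  S5 
(> = start, * = accepting)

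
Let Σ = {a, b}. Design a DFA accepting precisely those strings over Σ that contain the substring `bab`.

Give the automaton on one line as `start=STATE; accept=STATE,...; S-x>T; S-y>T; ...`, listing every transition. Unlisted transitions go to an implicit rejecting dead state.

Track how much of `bab` has been matched so far: state q0 is no progress, q3 is the absorbing accept state reached once `bab` has occurred. Intermediate states record partial matches; on a mismatch, fall back to the longest reusable overlap.
With 4 states:
        a   b  
>  q0   q0  q1 
   q1   q2  q1 
   q2   q0  q3 
 * q3   q3  q3 
(> = start, * = accepting)

start=q0; accept=q3; q0-a>q0; q0-b>q1; q1-a>q2; q1-b>q1; q2-a>q0; q2-b>q3; q3-a>q3; q3-b>q3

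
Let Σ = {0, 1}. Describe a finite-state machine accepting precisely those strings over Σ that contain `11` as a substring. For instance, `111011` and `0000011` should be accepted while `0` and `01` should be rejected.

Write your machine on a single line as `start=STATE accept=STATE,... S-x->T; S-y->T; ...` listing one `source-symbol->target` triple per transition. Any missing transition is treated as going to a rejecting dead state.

start=A; accept=C; A-0->A; A-1->B; B-0->A; B-1->C; C-0->C; C-1->C

Track how much of `11` has been matched so far: state A is no progress, C is the absorbing accept state reached once `11` has occurred. Intermediate states record partial matches; on a mismatch, fall back to the longest reusable overlap.
With 3 states:
       0  1 
>  A   A  B 
   B   A  C 
 * C   C  C 
(> = start, * = accepting)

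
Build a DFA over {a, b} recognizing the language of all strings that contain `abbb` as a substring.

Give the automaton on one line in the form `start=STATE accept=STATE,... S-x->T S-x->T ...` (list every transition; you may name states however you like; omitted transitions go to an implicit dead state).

start=q0 accept=q4 q0-a->q1 q0-b->q0 q1-a->q1 q1-b->q2 q2-a->q1 q2-b->q3 q3-a->q1 q3-b->q4 q4-a->q4 q4-b->q4

States q0..q3 record the length of the longest prefix of `abbb` that matches the current input suffix. Reaching q4 means `abbb` has been seen, and we stay there forever. Accept from q4.
With 5 states:
        a   b  
>  q0   q1  q0 
   q1   q1  q2 
   q2   q1  q3 
   q3   q1  q4 
 * q4   q4  q4 
(> = start, * = accepting)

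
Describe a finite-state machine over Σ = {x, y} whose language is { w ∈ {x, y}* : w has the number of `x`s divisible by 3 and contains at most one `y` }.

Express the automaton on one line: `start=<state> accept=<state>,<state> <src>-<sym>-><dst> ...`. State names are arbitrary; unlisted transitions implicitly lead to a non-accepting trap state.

Handle the two conditions separately and then intersect. The first has 3 states tracking the count of `x`s modulo 3; the second has 3 states tracking the count of `y`s, saturating at 2. A product state is a pair (one from each), accepting exactly when both do. Equivalent product states are then merged.
7 states suffice.
        x   y  
>* s0   s1  s2 
   s1   s3  s4 
 * s2   s4  s5 
   s3   s0  s6 
   s4   s6  s5 
   s5   s5  s5 
   s6   s2  s5 
(> = start, * = accepting)

start=s0 accept=s0,s2 s0-x->s1 s0-y->s2 s1-x->s3 s1-y->s4 s2-x->s4 s2-y->s5 s3-x->s0 s3-y->s6 s4-x->s6 s4-y->s5 s5-x->s5 s5-y->s5 s6-x->s2 s6-y->s5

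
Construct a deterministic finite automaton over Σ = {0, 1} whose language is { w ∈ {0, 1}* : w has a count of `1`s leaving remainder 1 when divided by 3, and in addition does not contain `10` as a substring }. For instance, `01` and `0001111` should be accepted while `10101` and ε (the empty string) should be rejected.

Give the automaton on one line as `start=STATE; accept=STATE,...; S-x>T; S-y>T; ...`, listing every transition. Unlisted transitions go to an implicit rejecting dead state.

start=q0; accept=q1; q0-0>q0; q0-1>q1; q1-0>q2; q1-1>q3; q2-0>q2; q2-1>q4; q3-0>q4; q3-1>q5; q4-0>q4; q4-1>q6; q5-0>q6; q5-1>q1; q6-0>q6; q6-1>q2

Build one automaton per condition and run them in lockstep. The first has 3 states tracking the count of `1`s modulo 3; the second has 3 states tracking partial matches of the forbidden pattern `10`. A product state is a pair (one from each), accepting exactly when both do.
7 states suffice.
        0   1  
>  q0   q0  q1 
 * q1   q2  q3 
   q2   q2  q4 
   q3   q4  q5 
   q4   q4  q6 
   q5   q6  q1 
   q6   q6  q2 
(> = start, * = accepting)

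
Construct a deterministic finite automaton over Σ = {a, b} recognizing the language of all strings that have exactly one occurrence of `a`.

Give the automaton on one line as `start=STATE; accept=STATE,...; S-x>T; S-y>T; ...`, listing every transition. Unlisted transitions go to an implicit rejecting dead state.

Only the number of `a`s matters, and only up to 2. Make a chain s0 → s1 → s2 advanced by each `a` (with s2 absorbing); every other symbol self-loops. The accepting set is {s1}.
        a   b  
>  s0   s1  s0 
 * s1   s2  s1 
   s2   s2  s2 
(> = start, * = accepting)

start=s0; accept=s1; s0-a>s1; s0-b>s0; s1-a>s2; s1-b>s1; s2-a>s2; s2-b>s2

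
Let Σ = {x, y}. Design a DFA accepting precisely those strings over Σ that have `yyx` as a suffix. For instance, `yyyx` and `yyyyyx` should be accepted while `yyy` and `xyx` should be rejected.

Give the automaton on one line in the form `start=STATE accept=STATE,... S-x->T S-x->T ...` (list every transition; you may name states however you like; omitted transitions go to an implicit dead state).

Remember how much of `yyx` the current input suffix matches. State S0 means no match yet; S1 means the last symbol is `y`; S2 means the last 2 symbols are `yy`; S3 means the last 3 symbols are `yyx`. Only S3 accepts. On a mismatch, fall back to the longest proper suffix that is still a prefix of `yyx`.
        x   y  
>  S0   S0  S1 
   S1   S0  S2 
   S2   S3  S2 
 * S3   S0  S1 
(> = start, * = accepting)

start=S0 accept=S3 S0-x->S0 S0-y->S1 S1-x->S0 S1-y->S2 S2-x->S3 S2-y->S2 S3-x->S0 S3-y->S1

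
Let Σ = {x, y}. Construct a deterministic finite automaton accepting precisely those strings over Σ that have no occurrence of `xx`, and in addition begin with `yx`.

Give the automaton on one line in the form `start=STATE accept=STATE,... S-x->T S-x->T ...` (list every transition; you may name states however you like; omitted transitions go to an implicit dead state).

start=A accept=F,H A-x->B A-y->C B-x->D B-y->E C-x->F C-y->E D-x->D D-y->D E-x->B E-y->E F-x->G F-y->H G-x->G G-y->G H-x->F H-y->H

Handle the two conditions separately and then intersect. The first has 3 states tracking partial matches of the forbidden pattern `xx`; the second has 4 states tracking whether the input so far still matches the prefix `yx`. A product state is a pair (one from each), accepting exactly when both do.
       x  y 
>  A   B  C 
   B   D  E 
   C   F  E 
   D   D  D 
   E   B  E 
 * F   G  H 
   G   G  G 
 * H   F  H 
(> = start, * = accepting)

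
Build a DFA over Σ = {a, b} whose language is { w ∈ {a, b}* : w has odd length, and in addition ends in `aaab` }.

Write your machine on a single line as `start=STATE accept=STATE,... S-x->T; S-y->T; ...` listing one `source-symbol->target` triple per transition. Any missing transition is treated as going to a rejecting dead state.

start=S0; accept=S5; S0-a->S1; S0-b->S1; S1-a->S2; S1-b->S0; S2-a->S3; S2-b->S1; S3-a->S4; S3-b->S0; S4-a->S3; S4-b->S5; S5-a->S2; S5-b->S0

Build one automaton per condition and run them in lockstep. One (2 states) tracks the input length modulo 2; the other (5 states) tracks how much of the suffix `aaab` has currently been matched. Each combined state is a pair, one component from each; accept when both components accept. Minimizing collapses redundant product states.
        a   b  
>  S0   S1  S1 
   S1   S2  S0 
   S2   S3  S1 
   S3   S4  S0 
   S4   S3  S5 
 * S5   S2  S0 
(> = start, * = accepting)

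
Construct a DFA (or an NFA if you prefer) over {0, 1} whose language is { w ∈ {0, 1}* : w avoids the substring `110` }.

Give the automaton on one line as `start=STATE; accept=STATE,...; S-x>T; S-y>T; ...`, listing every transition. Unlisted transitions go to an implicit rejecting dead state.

start=q0; accept=q0,q1,q2; q0-0>q0; q0-1>q1; q1-0>q0; q1-1>q2; q2-0>q3; q2-1>q2; q3-0>q3; q3-1>q3

Track partial matches of the forbidden pattern `110`. State q3 is a dead state reached once `110` has occurred; every other state accepts. q0 means no part of `110` is currently matched.
4 states suffice.
        0   1  
>* q0   q0  q1 
 * q1   q0  q2 
 * q2   q3  q2 
   q3   q3  q3 
(> = start, * = accepting)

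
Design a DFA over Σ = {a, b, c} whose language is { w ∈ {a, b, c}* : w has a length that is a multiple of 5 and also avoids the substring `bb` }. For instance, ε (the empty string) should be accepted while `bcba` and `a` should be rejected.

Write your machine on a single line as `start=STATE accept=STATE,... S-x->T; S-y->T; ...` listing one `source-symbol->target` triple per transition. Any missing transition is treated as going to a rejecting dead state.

Run two small machines in parallel and take their product. The first has 5 states tracking the input length modulo 5; the second has 3 states tracking partial matches of the forbidden pattern `bb`. A product state is a pair (one from each), accepting exactly when both do.
A 15-state machine:
          a    b    c  
>* s0     s1   s2   s1 
   s1     s3   s4   s3 
   s2     s3   s5   s3 
   s3     s6   s7   s6 
   s4     s6   s8   s6 
   s5     s8   s8   s8 
   s6     s9  s10   s9 
   s7     s9  s11   s9 
   s8    s11  s11  s11 
   s9     s0  s12   s0 
   s10    s0  s13   s0 
   s11   s13  s13  s13 
 * s12    s1  s14   s1 
   s13   s14  s14  s14 
   s14    s5   s5   s5 
(> = start, * = accepting)

start=s0; accept=s0,s12; s0-a->s1; s0-b->s2; s0-c->s1; s1-a->s3; s1-b->s4; s1-c->s3; s2-a->s3; s2-b->s5; s2-c->s3; s3-a->s6; s3-b->s7; s3-c->s6; s4-a->s6; s4-b->s8; s4-c->s6; s5-a->s8; s5-b->s8; s5-c->s8; s6-a->s9; s6-b->s10; s6-c->s9; s7-a->s9; s7-b->s11; s7-c->s9; s8-a->s11; s8-b->s11; s8-c->s11; s9-a->s0; s9-b->s12; s9-c->s0; s10-a->s0; s10-b->s13; s10-c->s0; s11-a->s13; s11-b->s13; s11-c->s13; s12-a->s1; s12-b->s14; s12-c->s1; s13-a->s14; s13-b->s14; s13-c->s14; s14-a->s5; s14-b->s5; s14-c->s5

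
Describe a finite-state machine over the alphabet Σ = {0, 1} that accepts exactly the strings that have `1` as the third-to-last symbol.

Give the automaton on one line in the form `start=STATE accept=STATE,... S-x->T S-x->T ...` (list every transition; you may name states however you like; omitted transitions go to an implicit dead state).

start=q0 accept=q11,q12,q13,q14 q0-0->q1 q0-1->q2 q1-0->q3 q1-1->q4 q2-0->q5 q2-1->q6 q3-0->q7 q3-1->q8 q4-0->q9 q4-1->q10 q5-0->q11 q5-1->q12 q6-0->q13 q6-1->q14 q7-0->q7 q7-1->q8 q8-0->q9 q8-1->q10 q9-0->q11 q9-1->q12 q10-0->q13 q10-1->q14 q11-0->q7 q11-1->q8 q12-0->q9 q12-1->q10 q13-0->q11 q13-1->q12 q14-0->q13 q14-1->q14

A DFA must remember the last 3 symbols (since which symbol is third-to-last isn't known until the input ends). Use one state per possible window of the last ≤3 symbols; accept from those whose window starts with `1`.
          0    1  
>  q0     q1   q2 
   q1     q3   q4 
   q2     q5   q6 
   q3     q7   q8 
   q4     q9  q10 
   q5    q11  q12 
   q6    q13  q14 
   q7     q7   q8 
   q8     q9  q10 
   q9    q11  q12 
   q10   q13  q14 
 * q11    q7   q8 
 * q12    q9  q10 
 * q13   q11  q12 
 * q14   q13  q14 
(> = start, * = accepting)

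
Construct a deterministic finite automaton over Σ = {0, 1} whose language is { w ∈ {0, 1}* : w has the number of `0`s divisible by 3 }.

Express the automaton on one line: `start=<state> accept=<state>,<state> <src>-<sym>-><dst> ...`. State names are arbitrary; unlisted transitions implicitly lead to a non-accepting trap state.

The only thing that matters is how many `0`s have appeared, reduced mod 3. Use one state per residue: q0 for 0, …, q2 for 2. Reading `0` moves to the next residue; anything else stays put. q0 is accepting.
3 states suffice.
        0   1  
>* q0   q1  q0 
   q1   q2  q1 
   q2   q0  q2 
(> = start, * = accepting)

start=q0 accept=q0 q0-0->q1 q0-1->q0 q1-0->q2 q1-1->q1 q2-0->q0 q2-1->q2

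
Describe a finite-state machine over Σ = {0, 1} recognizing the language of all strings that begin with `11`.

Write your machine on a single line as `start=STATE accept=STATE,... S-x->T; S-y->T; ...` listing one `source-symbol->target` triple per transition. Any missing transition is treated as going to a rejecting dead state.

Walk along `11` while the input agrees: from q0 take `1` to q1, and so on. Any deviation drops to the rejecting sink q3. Once q2 is reached the prefix is confirmed and every continuation is accepted.
A 4-state machine:
        0   1  
>  q0   q3  q1 
   q1   q3  q2 
 * q2   q2  q2 
   q3   q3  q3 
(> = start, * = accepting)

start=q0; accept=q2; q0-0->q3; q0-1->q1; q1-0->q3; q1-1->q2; q2-0->q2; q2-1->q2; q3-0->q3; q3-1->q3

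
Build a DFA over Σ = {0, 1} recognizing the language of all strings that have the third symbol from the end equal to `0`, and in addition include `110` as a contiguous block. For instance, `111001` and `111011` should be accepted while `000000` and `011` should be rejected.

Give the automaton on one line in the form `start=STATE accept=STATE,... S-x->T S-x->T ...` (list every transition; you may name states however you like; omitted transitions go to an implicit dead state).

Run two small machines in parallel and take their product. One (15 states) tracks the last 3 symbols read; the other (4 states) tracks whether and how much of `110` has been seen. Each combined state is a pair, one component from each; accept when both components accept. Equivalent product states are then merged.
A 10-state machine:
        0   1  
>  q0   q0  q1 
   q1   q0  q2 
   q2   q3  q2 
   q3   q4  q5 
   q4   q6  q7 
   q5   q8  q9 
 * q6   q6  q7 
 * q7   q8  q9 
 * q8   q4  q5 
 * q9   q3  q2 
(> = start, * = accepting)

start=q0 accept=q6,q7,q8,q9 q0-0->q0 q0-1->q1 q1-0->q0 q1-1->q2 q2-0->q3 q2-1->q2 q3-0->q4 q3-1->q5 q4-0->q6 q4-1->q7 q5-0->q8 q5-1->q9 q6-0->q6 q6-1->q7 q7-0->q8 q7-1->q9 q8-0->q4 q8-1->q5 q9-0->q3 q9-1->q2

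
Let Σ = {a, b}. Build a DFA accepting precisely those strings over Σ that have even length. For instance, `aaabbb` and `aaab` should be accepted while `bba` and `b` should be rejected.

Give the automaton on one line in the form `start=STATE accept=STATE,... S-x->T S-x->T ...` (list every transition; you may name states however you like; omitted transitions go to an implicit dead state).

Only the length mod 2 matters, so use a 2-cycle: from any state, every input symbol moves to the next state, wrapping s1 back to s0. Mark s0 accepting.
        a   b  
>* s0   s1  s1 
   s1   s0  s0 
(> = start, * = accepting)

start=s0 accept=s0 s0-a->s1 s0-b->s1 s1-a->s0 s1-b->s0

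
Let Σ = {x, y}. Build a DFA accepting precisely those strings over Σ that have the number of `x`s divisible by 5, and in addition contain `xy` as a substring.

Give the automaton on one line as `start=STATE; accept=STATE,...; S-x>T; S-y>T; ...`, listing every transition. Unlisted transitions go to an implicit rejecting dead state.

Build one automaton per condition and run them in lockstep. The first has 5 states tracking the count of `x`s modulo 5; the second has 3 states tracking whether and how much of `xy` has been seen. A product state is a pair (one from each), accepting exactly when both do.
11 states suffice.
          x    y  
>  S0     S1   S0 
   S1     S2   S3 
   S2     S4   S5 
   S3     S5   S3 
   S4     S6   S7 
   S5     S7   S5 
   S6     S8   S9 
   S7     S9   S7 
   S8     S1  S10 
   S9    S10   S9 
 * S10    S3  S10 
(> = start, * = accepting)

start=S0; accept=S10; S0-x>S1; S0-y>S0; S1-x>S2; S1-y>S3; S2-x>S4; S2-y>S5; S3-x>S5; S3-y>S3; S4-x>S6; S4-y>S7; S5-x>S7; S5-y>S5; S6-x>S8; S6-y>S9; S7-x>S9; S7-y>S7; S8-x>S1; S8-y>S10; S9-x>S10; S9-y>S9; S10-x>S3; S10-y>S10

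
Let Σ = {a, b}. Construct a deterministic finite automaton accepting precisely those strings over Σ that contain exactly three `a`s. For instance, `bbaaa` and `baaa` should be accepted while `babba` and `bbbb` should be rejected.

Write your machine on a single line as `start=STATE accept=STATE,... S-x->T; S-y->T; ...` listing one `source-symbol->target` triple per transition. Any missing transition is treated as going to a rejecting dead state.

Count `a`s, saturating at 4: states q0 through q3 mean 0 through 3 `a`s seen; q4 means more than 3. Each `a` increments (capped at q4); other symbols loop. Accept from {q3}.
A 5-state machine:
        a   b  
>  q0   q1  q0 
   q1   q2  q1 
   q2   q3  q2 
 * q3   q4  q3 
   q4   q4  q4 
(> = start, * = accepting)

start=q0; accept=q3; q0-a->q1; q0-b->q0; q1-a->q2; q1-b->q1; q2-a->q3; q2-b->q2; q3-a->q4; q3-b->q3; q4-a->q4; q4-b->q4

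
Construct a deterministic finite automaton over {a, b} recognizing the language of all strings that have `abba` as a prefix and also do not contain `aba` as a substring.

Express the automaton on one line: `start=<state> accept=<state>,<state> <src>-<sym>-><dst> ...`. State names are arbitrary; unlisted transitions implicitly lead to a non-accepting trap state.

start=S0 accept=S5,S6,S7 S0-a->S1 S0-b->S2 S1-a->S2 S1-b->S3 S2-a->S2 S2-b->S2 S3-a->S2 S3-b->S4 S4-a->S5 S4-b->S2 S5-a->S5 S5-b->S6 S6-a->S2 S6-b->S7 S7-a->S5 S7-b->S7

Build one automaton per condition and run them in lockstep. One (6 states) tracks whether the input so far still matches the prefix `abba`; the other (4 states) tracks partial matches of the forbidden pattern `aba`. Each combined state is a pair, one component from each; accept when both components accept. Minimizing collapses redundant product states.
With 8 states:
        a   b  
>  S0   S1  S2 
   S1   S2  S3 
   S2   S2  S2 
   S3   S2  S4 
   S4   S5  S2 
 * S5   S5  S6 
 * S6   S2  S7 
 * S7   S5  S7 
(> = start, * = accepting)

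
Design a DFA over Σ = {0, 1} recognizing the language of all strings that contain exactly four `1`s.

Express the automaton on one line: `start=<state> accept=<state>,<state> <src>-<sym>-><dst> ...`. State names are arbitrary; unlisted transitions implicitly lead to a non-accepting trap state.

Count `1`s, saturating at 5: states S0 through S4 mean 0 through 4 `1`s seen; S5 means more than 4. Each `1` increments (capped at S5); other symbols loop. Accept from {S4}.
6 states suffice.
        0   1  
>  S0   S0  S1 
   S1   S1  S2 
   S2   S2  S3 
   S3   S3  S4 
 * S4   S4  S5 
   S5   S5  S5 
(> = start, * = accepting)

start=S0 accept=S4 S0-0->S0 S0-1->S1 S1-0->S1 S1-1->S2 S2-0->S2 S2-1->S3 S3-0->S3 S3-1->S4 S4-0->S4 S4-1->S5 S5-0->S5 S5-1->S5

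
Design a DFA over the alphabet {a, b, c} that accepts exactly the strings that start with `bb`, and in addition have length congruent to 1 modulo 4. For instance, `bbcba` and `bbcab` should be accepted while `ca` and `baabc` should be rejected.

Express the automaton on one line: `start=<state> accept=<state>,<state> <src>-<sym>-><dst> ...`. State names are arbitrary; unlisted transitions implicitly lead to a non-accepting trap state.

Run two small machines in parallel and take their product. The first has 4 states tracking whether the input so far still matches the prefix `bb`; the second has 4 states tracking the input length modulo 4. A product state is a pair (one from each), accepting exactly when both do.
With 10 states:
        a   b   c  
>  q0   q1  q2  q1 
   q1   q3  q3  q3 
   q2   q3  q4  q3 
   q3   q5  q5  q5 
   q4   q6  q6  q6 
   q5   q7  q7  q7 
   q6   q8  q8  q8 
   q7   q1  q1  q1 
   q8   q9  q9  q9 
 * q9   q4  q4  q4 
(> = start, * = accepting)

start=q0 accept=q9 q0-a->q1 q0-b->q2 q0-c->q1 q1-a->q3 q1-b->q3 q1-c->q3 q2-a->q3 q2-b->q4 q2-c->q3 q3-a->q5 q3-b->q5 q3-c->q5 q4-a->q6 q4-b->q6 q4-c->q6 q5-a->q7 q5-b->q7 q5-c->q7 q6-a->q8 q6-b->q8 q6-c->q8 q7-a->q1 q7-b->q1 q7-c->q1 q8-a->q9 q8-b->q9 q8-c->q9 q9-a->q4 q9-b->q4 q9-c->q4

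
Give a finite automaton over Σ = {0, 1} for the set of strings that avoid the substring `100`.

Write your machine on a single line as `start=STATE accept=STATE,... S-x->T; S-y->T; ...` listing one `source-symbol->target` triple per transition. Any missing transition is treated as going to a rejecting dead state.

start=q0; accept=q0,q1,q2; q0-0->q0; q0-1->q1; q1-0->q2; q1-1->q1; q2-0->q3; q2-1->q1; q3-0->q3; q3-1->q3

This is the complement of 'contains `100`'. Use the same substring-matching states — q0 through q3 holding how much of `100` has just been matched — but flip the accepting set: everything except the trap q3 accepts.
4 states suffice.
        0   1  
>* q0   q0  q1 
 * q1   q2  q1 
 * q2   q3  q1 
   q3   q3  q3 
(> = start, * = accepting)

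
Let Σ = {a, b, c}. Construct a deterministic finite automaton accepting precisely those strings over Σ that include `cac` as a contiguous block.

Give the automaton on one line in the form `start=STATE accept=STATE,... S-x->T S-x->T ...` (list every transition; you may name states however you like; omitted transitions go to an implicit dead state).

start=s0 accept=s3 s0-a->s0 s0-b->s0 s0-c->s1 s1-a->s2 s1-b->s0 s1-c->s1 s2-a->s0 s2-b->s0 s2-c->s3 s3-a->s3 s3-b->s3 s3-c->s3

Track how much of `cac` has been matched so far: state s0 is no progress, s3 is the absorbing accept state reached once `cac` has occurred. Intermediate states record partial matches; on a mismatch, fall back to the longest reusable overlap.
4 states suffice.
        a   b   c  
>  s0   s0  s0  s1 
   s1   s2  s0  s1 
   s2   s0  s0  s3 
 * s3   s3  s3  s3 
(> = start, * = accepting)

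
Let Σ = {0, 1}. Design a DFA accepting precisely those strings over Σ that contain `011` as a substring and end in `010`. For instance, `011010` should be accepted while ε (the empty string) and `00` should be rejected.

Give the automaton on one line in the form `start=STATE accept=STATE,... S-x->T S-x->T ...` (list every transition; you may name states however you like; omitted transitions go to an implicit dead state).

Handle the two conditions separately and then intersect. The first has 4 states tracking whether and how much of `011` has been seen; the second has 4 states tracking how much of the suffix `010` has currently been matched. A product state is a pair (one from each), accepting exactly when both do. After merging equivalent states the machine shrinks.
With 7 states:
        0   1  
>  s0   s1  s0 
   s1   s1  s2 
   s2   s1  s3 
   s3   s4  s3 
   s4   s4  s5 
   s5   s6  s3 
 * s6   s4  s5 
(> = start, * = accepting)

start=s0 accept=s6 s0-0->s1 s0-1->s0 s1-0->s1 s1-1->s2 s2-0->s1 s2-1->s3 s3-0->s4 s3-1->s3 s4-0->s4 s4-1->s5 s5-0->s6 s5-1->s3 s6-0->s4 s6-1->s5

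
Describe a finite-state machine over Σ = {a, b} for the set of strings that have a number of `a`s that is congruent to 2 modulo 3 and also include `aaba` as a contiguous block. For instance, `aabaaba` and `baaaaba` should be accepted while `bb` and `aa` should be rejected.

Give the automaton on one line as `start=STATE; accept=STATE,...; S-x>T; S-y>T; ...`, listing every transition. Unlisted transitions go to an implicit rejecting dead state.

Build one automaton per condition and run them in lockstep. The first has 3 states tracking the count of `a`s modulo 3; the second has 5 states tracking whether and how much of `aaba` has been seen. A product state is a pair (one from each), accepting exactly when both do.
15 states suffice.
          a    b  
>  q0     q1   q0 
   q1     q2   q3 
   q2     q4   q5 
   q3     q6   q3 
   q4     q7   q8 
   q5     q9  q10 
   q6     q4  q10 
   q7     q2  q11 
   q8    q12   q0 
   q9    q12   q9 
   q10   q13  q10 
   q11   q14   q3 
   q12   q14  q12 
   q13    q7   q0 
 * q14    q9  q14 
(> = start, * = accepting)

start=q0; accept=q14; q0-a>q1; q0-b>q0; q1-a>q2; q1-b>q3; q2-a>q4; q2-b>q5; q3-a>q6; q3-b>q3; q4-a>q7; q4-b>q8; q5-a>q9; q5-b>q10; q6-a>q4; q6-b>q10; q7-a>q2; q7-b>q11; q8-a>q12; q8-b>q0; q9-a>q12; q9-b>q9; q10-a>q13; q10-b>q10; q11-a>q14; q11-b>q3; q12-a>q14; q12-b>q12; q13-a>q7; q13-b>q0; q14-a>q9; q14-b>q14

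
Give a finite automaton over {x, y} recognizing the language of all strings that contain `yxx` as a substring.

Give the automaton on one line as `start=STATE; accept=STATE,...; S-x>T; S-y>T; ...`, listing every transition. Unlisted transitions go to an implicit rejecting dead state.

start=q0; accept=q3; q0-x>q0; q0-y>q1; q1-x>q2; q1-y>q1; q2-x>q3; q2-y>q1; q3-x>q3; q3-y>q3

States q0..q2 record the length of the longest prefix of `yxx` that matches the current input suffix. Reaching q3 means `yxx` has been seen, and we stay there forever. Accept from q3.
        x   y  
>  q0   q0  q1 
   q1   q2  q1 
   q2   q3  q1 
 * q3   q3  q3 
(> = start, * = accepting)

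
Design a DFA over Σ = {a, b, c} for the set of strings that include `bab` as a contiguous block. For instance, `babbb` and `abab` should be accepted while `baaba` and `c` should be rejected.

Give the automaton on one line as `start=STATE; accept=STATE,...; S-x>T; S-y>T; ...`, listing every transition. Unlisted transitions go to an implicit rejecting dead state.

Track how much of `bab` has been matched so far: state S0 is no progress, S3 is the absorbing accept state reached once `bab` has occurred. Intermediate states record partial matches; on a mismatch, fall back to the longest reusable overlap.
        a   b   c  
>  S0   S0  S1  S0 
   S1   S2  S1  S0 
   S2   S0  S3  S0 
 * S3   S3  S3  S3 
(> = start, * = accepting)

start=S0; accept=S3; S0-a>S0; S0-b>S1; S0-c>S0; S1-a>S2; S1-b>S1; S1-c>S0; S2-a>S0; S2-b>S3; S2-c>S0; S3-a>S3; S3-b>S3; S3-c>S3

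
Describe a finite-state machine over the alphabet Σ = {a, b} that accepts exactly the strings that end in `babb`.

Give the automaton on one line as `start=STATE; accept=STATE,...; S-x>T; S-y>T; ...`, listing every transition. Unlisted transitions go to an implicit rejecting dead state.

start=q0; accept=q4; q0-a>q0; q0-b>q1; q1-a>q2; q1-b>q1; q2-a>q0; q2-b>q3; q3-a>q2; q3-b>q4; q4-a>q2; q4-b>q1

Let each state record the length of the longest suffix of the input read so far that is also a prefix of `babb`. q1 means the last symbol is `b`; q2 means the last 2 symbols are `ba`; q3 means the last 3 symbols are `bab`; q4 means the last 4 symbols are `babb`. Accept only at q4, where the string currently ends in `babb`.
A 5-state machine:
        a   b  
>  q0   q0  q1 
   q1   q2  q1 
   q2   q0  q3 
   q3   q2  q4 
 * q4   q2  q1 
(> = start, * = accepting)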